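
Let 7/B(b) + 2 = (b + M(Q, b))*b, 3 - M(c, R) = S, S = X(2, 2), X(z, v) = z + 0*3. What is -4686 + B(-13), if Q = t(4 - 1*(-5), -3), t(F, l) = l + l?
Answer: -103091/22 ≈ -4686.0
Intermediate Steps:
X(z, v) = z (X(z, v) = z + 0 = z)
S = 2
t(F, l) = 2*l
Q = -6 (Q = 2*(-3) = -6)
M(c, R) = 1 (M(c, R) = 3 - 1*2 = 3 - 2 = 1)
B(b) = 7/(-2 + b*(1 + b)) (B(b) = 7/(-2 + (b + 1)*b) = 7/(-2 + (1 + b)*b) = 7/(-2 + b*(1 + b)))
-4686 + B(-13) = -4686 + 7/(-2 - 13 + (-13)²) = -4686 + 7/(-2 - 13 + 169) = -4686 + 7/154 = -4686 + 7*(1/154) = -4686 + 1/22 = -103091/22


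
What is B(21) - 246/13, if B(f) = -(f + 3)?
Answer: -558/13 ≈ -42.923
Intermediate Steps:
B(f) = -3 - f (B(f) = -(3 + f) = -3 - f)
B(21) - 246/13 = (-3 - 1*21) - 246/13 = (-3 - 21) - 246/13 = -24 - 1*246/13 = -24 - 246/13 = -558/13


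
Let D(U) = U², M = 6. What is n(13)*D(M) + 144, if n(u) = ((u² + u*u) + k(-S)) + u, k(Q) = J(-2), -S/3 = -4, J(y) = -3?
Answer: 12672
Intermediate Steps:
S = 12 (S = -3*(-4) = 12)
k(Q) = -3
n(u) = -3 + u + 2*u² (n(u) = ((u² + u*u) - 3) + u = ((u² + u²) - 3) + u = (2*u² - 3) + u = (-3 + 2*u²) + u = -3 + u + 2*u²)
n(13)*D(M) + 144 = (-3 + 13 + 2*13²)*6² + 144 = (-3 + 13 + 2*169)*36 + 144 = (-3 + 13 + 338)*36 + 144 = 348*36 + 144 = 12528 + 144 = 12672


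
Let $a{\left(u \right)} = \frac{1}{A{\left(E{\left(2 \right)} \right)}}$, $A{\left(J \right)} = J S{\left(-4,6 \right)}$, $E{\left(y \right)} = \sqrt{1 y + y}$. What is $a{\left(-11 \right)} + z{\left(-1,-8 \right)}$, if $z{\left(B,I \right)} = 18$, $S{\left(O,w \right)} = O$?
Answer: $\frac{143}{8} \approx 17.875$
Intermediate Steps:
$E{\left(y \right)} = \sqrt{2} \sqrt{y}$ ($E{\left(y \right)} = \sqrt{y + y} = \sqrt{2 y} = \sqrt{2} \sqrt{y}$)
$A{\left(J \right)} = - 4 J$ ($A{\left(J \right)} = J \left(-4\right) = - 4 J$)
$a{\left(u \right)} = - \frac{1}{8}$ ($a{\left(u \right)} = \frac{1}{\left(-4\right) \sqrt{2} \sqrt{2}} = \frac{1}{\left(-4\right) 2} = \frac{1}{-8} = - \frac{1}{8}$)
$a{\left(-11 \right)} + z{\left(-1,-8 \right)} = - \frac{1}{8} + 18 = \frac{143}{8}$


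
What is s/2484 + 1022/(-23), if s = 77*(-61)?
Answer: -115073/2484 ≈ -46.326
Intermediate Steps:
s = -4697
s/2484 + 1022/(-23) = -4697/2484 + 1022/(-23) = -4697*1/2484 + 1022*(-1/23) = -4697/2484 - 1022/23 = -115073/2484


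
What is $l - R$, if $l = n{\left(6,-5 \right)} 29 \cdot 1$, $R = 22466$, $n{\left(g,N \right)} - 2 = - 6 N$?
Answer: $-21538$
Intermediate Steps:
$n{\left(g,N \right)} = 2 - 6 N$
$l = 928$ ($l = \left(2 - -30\right) 29 \cdot 1 = \left(2 + 30\right) 29 \cdot 1 = 32 \cdot 29 \cdot 1 = 928 \cdot 1 = 928$)
$l - R = 928 - 22466 = -21538$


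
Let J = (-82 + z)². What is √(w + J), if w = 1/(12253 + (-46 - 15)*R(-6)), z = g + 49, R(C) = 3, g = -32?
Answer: √615518714570/12070 ≈ 65.000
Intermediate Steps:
z = 17 (z = -32 + 49 = 17)
w = 1/12070 (w = 1/(12253 + (-46 - 15)*3) = 1/(12253 - 61*3) = 1/(12253 - 183) = 1/12070 ≈ 8.2850e-5)
J = 4225 (J = (-82 + 17)² = (-65)² = 4225)
√(w + J) = √(1/12070 + 4225) = √(50995751/12070) = √615518714570/12070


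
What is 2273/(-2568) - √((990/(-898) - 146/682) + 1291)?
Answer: -2273/2568 - √30233231865023/153109 ≈ -36.797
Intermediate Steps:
2273/(-2568) - √((990/(-898) - 146/682) + 1291) = 2273*(-1/2568) - √((990*(-1/898) - 146*1/682) + 1291) = -2273/2568 - √((-495/449 - 73/341) + 1291) = -2273/2568 - √(-201572/153109 + 1291) = -2273/2568 - √(197462147/153109) = -2273/2568 - √30233231865023/153109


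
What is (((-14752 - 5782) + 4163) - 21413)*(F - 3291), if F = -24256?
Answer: 1040835848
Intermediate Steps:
(((-14752 - 5782) + 4163) - 21413)*(F - 3291) = (((-14752 - 5782) + 4163) - 21413)*(-24256 - 3291) = ((-20534 + 4163) - 21413)*(-27547) = (-16371 - 21413)*(-27547) = -37784*(-27547) = 1040835848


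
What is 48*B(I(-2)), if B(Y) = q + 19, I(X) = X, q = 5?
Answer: 1152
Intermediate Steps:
B(Y) = 24 (B(Y) = 5 + 19 = 24)
48*B(I(-2)) = 48*24 = 1152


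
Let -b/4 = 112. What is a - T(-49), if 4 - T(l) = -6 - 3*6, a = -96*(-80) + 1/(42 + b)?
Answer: 3106711/406 ≈ 7652.0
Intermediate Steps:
b = -448 (b = -4*112 = -448)
a = 3118079/406 (a = -96*(-80) + 1/(42 - 448) = 7680 + 1/(-406) = 7680 - 1/406 = 3118079/406 ≈ 7680.0)
T(l) = 28 (T(l) = 4 - (-6 - 3*6) = 4 - (-6 - 18) = 4 - 1*(-24) = 4 + 24 = 28)
a - T(-49) = 3118079/406 - 1*28 = 3118079/406 - 28 = 3106711/406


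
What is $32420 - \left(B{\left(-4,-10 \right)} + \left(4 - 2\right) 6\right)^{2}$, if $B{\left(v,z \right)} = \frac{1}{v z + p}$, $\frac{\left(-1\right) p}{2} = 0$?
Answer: $\frac{51640639}{1600} \approx 32275.0$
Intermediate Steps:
$p = 0$ ($p = \left(-2\right) 0 = 0$)
$B{\left(v,z \right)} = \frac{1}{v z}$ ($B{\left(v,z \right)} = \frac{1}{v z + 0} = \frac{1}{v z}$)
$32420 - \left(B{\left(-4,-10 \right)} + \left(4 - 2\right) 6\right)^{2} = 32420 - \left(\frac{1}{\left(-4\right) \left(-10\right)} + \left(4 - 2\right) 6\right)^{2} = 32420 - \left(\left(- \frac{1}{4}\right) \left(- \frac{1}{10}\right) + 2 \cdot 6\right)^{2} = 32420 - \left(\frac{1}{40} + 12\right)^{2} = 32420 - \left(\frac{481}{40}\right)^{2} = 32420 - \frac{231361}{1600} = \frac{51640639}{1600}$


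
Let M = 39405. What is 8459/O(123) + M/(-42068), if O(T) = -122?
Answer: -180330311/2566148 ≈ -70.273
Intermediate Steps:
8459/O(123) + M/(-42068) = 8459/(-122) + 39405/(-42068) = 8459*(-1/122) + 39405*(-1/42068) = -8459/122 - 39405/42068 = -180330311/2566148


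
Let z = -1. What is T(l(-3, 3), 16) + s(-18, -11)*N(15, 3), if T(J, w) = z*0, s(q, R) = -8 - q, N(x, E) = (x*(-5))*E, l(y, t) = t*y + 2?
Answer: -2250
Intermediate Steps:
l(y, t) = 2 + t*y
N(x, E) = -5*E*x (N(x, E) = (-5*x)*E = -5*E*x)
T(J, w) = 0 (T(J, w) = -1*0 = 0)
T(l(-3, 3), 16) + s(-18, -11)*N(15, 3) = 0 + (-8 - 1*(-18))*(-5*3*15) = 0 + (-8 + 18)*(-225) = 0 + 10*(-225) = 0 - 2250 = -2250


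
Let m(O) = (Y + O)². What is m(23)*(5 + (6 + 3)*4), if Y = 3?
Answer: 27716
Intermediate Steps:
m(O) = (3 + O)²
m(23)*(5 + (6 + 3)*4) = (3 + 23)²*(5 + (6 + 3)*4) = 26²*(5 + 9*4) = 676*(5 + 36) = 676*41 = 27716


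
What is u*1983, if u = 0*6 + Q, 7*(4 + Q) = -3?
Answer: -61473/7 ≈ -8781.9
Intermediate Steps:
Q = -31/7 (Q = -4 + (⅐)*(-3) = -4 - 3/7 = -31/7 ≈ -4.4286)
u = -31/7 (u = 0*6 - 31/7 = 0 - 31/7 = -31/7 ≈ -4.4286)
u*1983 = -31/7*1983 = -61473/7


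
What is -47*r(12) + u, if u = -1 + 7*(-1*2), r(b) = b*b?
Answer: -6783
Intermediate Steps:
r(b) = b**2
u = -15 (u = -1 + 7*(-2) = -1 - 14 = -15)
-47*r(12) + u = -47*12**2 - 15 = -47*144 - 15 = -6768 - 15 = -6783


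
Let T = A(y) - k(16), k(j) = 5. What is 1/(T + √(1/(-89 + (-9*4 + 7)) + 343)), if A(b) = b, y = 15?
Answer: -1180/28673 + 3*√530646/28673 ≈ 0.035063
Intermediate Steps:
T = 10 (T = 15 - 1*5 = 15 - 5 = 10)
1/(T + √(1/(-89 + (-9*4 + 7)) + 343)) = 1/(10 + √(1/(-89 + (-9*4 + 7)) + 343)) = 1/(10 + √(1/(-89 + (-36 + 7)) + 343)) = 1/(10 + √(1/(-89 - 29) + 343)) = 1/(10 + √(1/(-118) + 343)) = 1/(10 + √(-1/118 + 343)) = 1/(10 + √(40473/118)) = 1/(10 + 3*√530646/118)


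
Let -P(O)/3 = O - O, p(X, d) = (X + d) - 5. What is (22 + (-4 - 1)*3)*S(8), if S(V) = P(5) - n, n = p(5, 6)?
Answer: -42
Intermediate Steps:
p(X, d) = -5 + X + d
n = 6 (n = -5 + 5 + 6 = 6)
P(O) = 0 (P(O) = -3*(O - O) = -3*0 = 0)
S(V) = -6 (S(V) = 0 - 1*6 = 0 - 6 = -6)
(22 + (-4 - 1)*3)*S(8) = (22 + (-4 - 1)*3)*(-6) = (22 - 5*3)*(-6) = (22 - 15)*(-6) = 7*(-6) = -42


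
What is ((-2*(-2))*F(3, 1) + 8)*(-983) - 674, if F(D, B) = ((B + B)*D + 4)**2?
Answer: -401738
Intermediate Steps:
F(D, B) = (4 + 2*B*D)**2 (F(D, B) = ((2*B)*D + 4)**2 = (2*B*D + 4)**2 = (4 + 2*B*D)**2)
((-2*(-2))*F(3, 1) + 8)*(-983) - 674 = ((-2*(-2))*(4*(2 + 1*3)**2) + 8)*(-983) - 674 = (4*(4*(2 + 3)**2) + 8)*(-983) - 674 = (4*(4*5**2) + 8)*(-983) - 674 = (4*(4*25) + 8)*(-983) - 674 = (4*100 + 8)*(-983) - 674 = (400 + 8)*(-983) - 674 = 408*(-983) - 674 = -401064 - 674 = -401738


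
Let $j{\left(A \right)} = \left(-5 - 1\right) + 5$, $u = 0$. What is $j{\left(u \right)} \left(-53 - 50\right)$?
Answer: $103$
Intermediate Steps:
$j{\left(A \right)} = -1$ ($j{\left(A \right)} = -6 + 5 = -1$)
$j{\left(u \right)} \left(-53 - 50\right) = - (-53 - 50) = \left(-1\right) \left(-103\right) = 103$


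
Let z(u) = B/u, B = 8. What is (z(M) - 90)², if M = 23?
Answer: 4251844/529 ≈ 8037.5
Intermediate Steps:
z(u) = 8/u
(z(M) - 90)² = (8/23 - 90)² = (-2062/23)² = 4251844/529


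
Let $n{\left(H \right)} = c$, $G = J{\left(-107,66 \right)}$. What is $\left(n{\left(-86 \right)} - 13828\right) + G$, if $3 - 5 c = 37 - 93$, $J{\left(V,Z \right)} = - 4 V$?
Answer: $- \frac{66941}{5} \approx -13388.0$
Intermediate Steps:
$c = \frac{59}{5}$ ($c = \frac{3}{5} - \frac{37 - 93}{5} = \frac{3}{5} - - \frac{56}{5} = \frac{3}{5} + \frac{56}{5} = \frac{59}{5} \approx 11.8$)
$G = 428$ ($G = \left(-4\right) \left(-107\right) = 428$)
$n{\left(H \right)} = \frac{59}{5}$
$\left(n{\left(-86 \right)} - 13828\right) + G = \left(\frac{59}{5} - 13828\right) + 428 = - \frac{69081}{5} + 428 = - \frac{66941}{5}$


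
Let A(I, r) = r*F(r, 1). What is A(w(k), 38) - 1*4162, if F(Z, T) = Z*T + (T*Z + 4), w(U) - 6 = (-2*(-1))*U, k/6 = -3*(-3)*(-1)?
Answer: -1122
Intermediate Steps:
k = -54 (k = 6*(-3*(-3)*(-1)) = 6*(9*(-1)) = 6*(-9) = -54)
w(U) = 6 + 2*U (w(U) = 6 + (-2*(-1))*U = 6 + 2*U)
F(Z, T) = 4 + 2*T*Z (F(Z, T) = T*Z + (4 + T*Z) = 4 + 2*T*Z)
A(I, r) = r*(4 + 2*r) (A(I, r) = r*(4 + 2*1*r) = r*(4 + 2*r))
A(w(k), 38) - 1*4162 = 2*38*(2 + 38) - 1*4162 = 2*38*40 - 4162 = 3040 - 4162 = -1122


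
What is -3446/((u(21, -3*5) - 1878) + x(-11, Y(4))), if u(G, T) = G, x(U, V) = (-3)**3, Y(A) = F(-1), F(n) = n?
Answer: 1723/942 ≈ 1.8291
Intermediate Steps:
Y(A) = -1
x(U, V) = -27
-3446/((u(21, -3*5) - 1878) + x(-11, Y(4))) = -3446/((21 - 1878) - 27) = -3446/(-1857 - 27) = -3446/(-1884) = -3446*(-1/1884) = 1723/942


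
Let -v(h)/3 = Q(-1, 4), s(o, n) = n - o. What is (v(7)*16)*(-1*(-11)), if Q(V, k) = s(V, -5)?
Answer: 2112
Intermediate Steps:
Q(V, k) = -5 - V
v(h) = 12 (v(h) = -3*(-5 - 1*(-1)) = -3*(-5 + 1) = -3*(-4) = 12)
(v(7)*16)*(-1*(-11)) = (12*16)*(-1*(-11)) = 192*11 = 2112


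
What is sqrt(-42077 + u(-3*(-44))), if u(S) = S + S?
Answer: I*sqrt(41813) ≈ 204.48*I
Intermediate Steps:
u(S) = 2*S
sqrt(-42077 + u(-3*(-44))) = sqrt(-42077 + 2*(-3*(-44))) = sqrt(-42077 + 2*132) = sqrt(-42077 + 264) = sqrt(-41813) = I*sqrt(41813)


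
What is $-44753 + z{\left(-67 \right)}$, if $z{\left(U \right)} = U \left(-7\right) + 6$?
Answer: $-44278$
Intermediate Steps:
$z{\left(U \right)} = 6 - 7 U$ ($z{\left(U \right)} = - 7 U + 6 = 6 - 7 U$)
$-44753 + z{\left(-67 \right)} = -44753 + \left(6 - -469\right) = -44753 + \left(6 + 469\right) = -44753 + 475 = -44278$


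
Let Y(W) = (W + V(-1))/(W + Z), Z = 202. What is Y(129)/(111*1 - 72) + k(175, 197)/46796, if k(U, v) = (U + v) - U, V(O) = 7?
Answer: 8907329/604089564 ≈ 0.014745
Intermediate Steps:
Y(W) = (7 + W)/(202 + W) (Y(W) = (W + 7)/(W + 202) = (7 + W)/(202 + W))
k(U, v) = v
Y(129)/(111*1 - 72) + k(175, 197)/46796 = ((7 + 129)/(202 + 129))/(111*1 - 72) + 197/46796 = (136/331)/(111 - 72) + 197*(1/46796) = ((1/331)*136)/39 + 197/46796 = (136/331)*(1/39) + 197/46796 = 136/12909 + 197/46796 = 8907329/604089564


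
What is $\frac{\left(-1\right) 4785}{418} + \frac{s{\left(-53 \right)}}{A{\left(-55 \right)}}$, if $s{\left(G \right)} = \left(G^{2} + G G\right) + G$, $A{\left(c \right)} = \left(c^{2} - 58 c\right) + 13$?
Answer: $- \frac{416285}{39444} \approx -10.554$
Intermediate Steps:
$A{\left(c \right)} = 13 + c^{2} - 58 c$
$s{\left(G \right)} = G + 2 G^{2}$ ($s{\left(G \right)} = \left(G^{2} + G^{2}\right) + G = 2 G^{2} + G = G + 2 G^{2}$)
$\frac{\left(-1\right) 4785}{418} + \frac{s{\left(-53 \right)}}{A{\left(-55 \right)}} = \frac{\left(-1\right) 4785}{418} + \frac{\left(-53\right) \left(1 + 2 \left(-53\right)\right)}{13 + \left(-55\right)^{2} - -3190} = \left(-4785\right) \frac{1}{418} + \frac{\left(-53\right) \left(1 - 106\right)}{13 + 3025 + 3190} = - \frac{435}{38} + \frac{\left(-53\right) \left(-105\right)}{6228} = - \frac{435}{38} + 5565 \cdot \frac{1}{6228} = - \frac{435}{38} + \frac{1855}{2076} = - \frac{416285}{39444}$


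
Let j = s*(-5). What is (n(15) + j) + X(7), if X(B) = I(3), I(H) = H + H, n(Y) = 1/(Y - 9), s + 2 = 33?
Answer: -893/6 ≈ -148.83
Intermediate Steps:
s = 31 (s = -2 + 33 = 31)
n(Y) = 1/(-9 + Y)
I(H) = 2*H
j = -155 (j = 31*(-5) = -155)
X(B) = 6 (X(B) = 2*3 = 6)
(n(15) + j) + X(7) = (1/(-9 + 15) - 155) + 6 = (1/6 - 155) + 6 = (⅙ - 155) + 6 = -929/6 + 6 = -893/6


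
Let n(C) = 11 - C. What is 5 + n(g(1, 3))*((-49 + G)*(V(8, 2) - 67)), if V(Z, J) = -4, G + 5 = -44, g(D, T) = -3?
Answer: 97417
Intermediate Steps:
G = -49 (G = -5 - 44 = -49)
5 + n(g(1, 3))*((-49 + G)*(V(8, 2) - 67)) = 5 + (11 - 1*(-3))*((-49 - 49)*(-4 - 67)) = 5 + (11 + 3)*(-98*(-71)) = 5 + 14*6958 = 5 + 97412 = 97417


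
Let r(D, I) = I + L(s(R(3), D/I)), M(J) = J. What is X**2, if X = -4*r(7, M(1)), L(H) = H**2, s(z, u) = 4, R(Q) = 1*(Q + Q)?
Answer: 4624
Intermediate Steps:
R(Q) = 2*Q (R(Q) = 1*(2*Q) = 2*Q)
r(D, I) = 16 + I (r(D, I) = I + 4**2 = I + 16 = 16 + I)
X = -68 (X = -4*(16 + 1) = -4*17 = -68)
X**2 = (-68)**2 = 4624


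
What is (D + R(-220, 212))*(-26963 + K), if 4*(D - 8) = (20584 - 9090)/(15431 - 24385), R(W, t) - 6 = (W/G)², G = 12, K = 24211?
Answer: -38786952880/40293 ≈ -9.6262e+5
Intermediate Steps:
R(W, t) = 6 + W²/144 (R(W, t) = 6 + (W/12)² = 6 + W²/144)
D = 137517/17908 (D = 8 + ((20584 - 9090)/(15431 - 24385))/4 = 8 + (11494/(-8954))/4 = 8 + (11494*(-1/8954))/4 = 8 + (¼)*(-5747/4477) = 8 - 5747/17908 = 137517/17908 ≈ 7.6791)
(D + R(-220, 212))*(-26963 + K) = (137517/17908 + (6 + (1/144)*(-220)²))*(-26963 + 24211) = (137517/17908 + (6 + (1/144)*48400))*(-2752) = (137517/17908 + (6 + 3025/9))*(-2752) = (137517/17908 + 3079/9)*(-2752) = (56376385/161172)*(-2752) = -38786952880/40293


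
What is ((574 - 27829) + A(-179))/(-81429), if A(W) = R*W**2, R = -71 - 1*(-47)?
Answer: 265413/27143 ≈ 9.7783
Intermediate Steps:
R = -24 (R = -71 + 47 = -24)
A(W) = -24*W**2
((574 - 27829) + A(-179))/(-81429) = ((574 - 27829) - 24*(-179)**2)/(-81429) = (-27255 - 24*32041)*(-1/81429) = (-27255 - 768984)*(-1/81429) = -796239*(-1/81429) = 265413/27143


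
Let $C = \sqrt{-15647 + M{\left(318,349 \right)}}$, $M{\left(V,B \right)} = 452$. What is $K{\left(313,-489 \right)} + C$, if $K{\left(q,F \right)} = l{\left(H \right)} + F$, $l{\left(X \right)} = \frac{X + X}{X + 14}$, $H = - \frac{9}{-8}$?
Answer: $- \frac{59151}{121} + i \sqrt{15195} \approx -488.85 + 123.27 i$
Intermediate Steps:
$H = \frac{9}{8}$ ($H = \left(-9\right) \left(- \frac{1}{8}\right) = \frac{9}{8} \approx 1.125$)
$l{\left(X \right)} = \frac{2 X}{14 + X}$
$C = i \sqrt{15195}$ ($C = \sqrt{-15647 + 452} = \sqrt{-15195} = i \sqrt{15195} \approx 123.27 i$)
$K{\left(q,F \right)} = \frac{18}{121} + F$ ($K{\left(q,F \right)} = 2 \cdot \frac{9}{8} \frac{1}{14 + \frac{9}{8}} + F = 2 \cdot \frac{9}{8} \frac{1}{\frac{121}{8}} + F = 2 \cdot \frac{9}{8} \cdot \frac{8}{121} + F = \frac{18}{121} + F$)
$K{\left(313,-489 \right)} + C = \left(\frac{18}{121} - 489\right) + i \sqrt{15195} = - \frac{59151}{121} + i \sqrt{15195}$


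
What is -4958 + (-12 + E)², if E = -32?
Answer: -3022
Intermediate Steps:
-4958 + (-12 + E)² = -4958 + (-12 - 32)² = -4958 + (-44)² = -4958 + 1936 = -3022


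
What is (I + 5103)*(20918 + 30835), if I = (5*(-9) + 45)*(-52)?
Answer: 264095559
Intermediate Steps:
I = 0 (I = (-45 + 45)*(-52) = 0*(-52) = 0)
(I + 5103)*(20918 + 30835) = (0 + 5103)*(20918 + 30835) = 5103*51753 = 264095559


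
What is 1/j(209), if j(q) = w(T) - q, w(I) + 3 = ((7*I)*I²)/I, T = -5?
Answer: -1/37 ≈ -0.027027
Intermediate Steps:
w(I) = -3 + 7*I² (w(I) = -3 + ((7*I)*I²)/I = -3 + (7*I³)/I = -3 + 7*I²)
j(q) = 172 - q (j(q) = (-3 + 7*(-5)²) - q = (-3 + 7*25) - q = (-3 + 175) - q = 172 - q)
1/j(209) = 1/(172 - 1*209) = 1/(172 - 209) = 1/(-37) = -1/37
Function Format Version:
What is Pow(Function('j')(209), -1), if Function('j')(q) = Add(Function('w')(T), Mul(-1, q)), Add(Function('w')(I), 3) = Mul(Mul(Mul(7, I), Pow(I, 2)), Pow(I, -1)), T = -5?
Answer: Rational(-1, 37) ≈ -0.027027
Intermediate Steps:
Function('w')(I) = Add(-3, Mul(7, Pow(I, 2))) (Function('w')(I) = Add(-3, Mul(Mul(Mul(7, I), Pow(I, 2)), Pow(I, -1))) = Add(-3, Mul(Mul(7, Pow(I, 3)), Pow(I, -1))) = Add(-3, Mul(7, Pow(I, 2))))
Function('j')(q) = Add(172, Mul(-1, q)) (Function('j')(q) = Add(Add(-3, Mul(7, Pow(-5, 2))), Mul(-1, q)) = Add(Add(-3, Mul(7, 25)), Mul(-1, q)) = Add(Add(-3, 175), Mul(-1, q)) = Add(172, Mul(-1, q)))
Pow(Function('j')(209), -1) = Pow(Add(172, Mul(-1, 209)), -1) = Pow(Add(172, -209), -1) = Pow(-37, -1) = Rational(-1, 37)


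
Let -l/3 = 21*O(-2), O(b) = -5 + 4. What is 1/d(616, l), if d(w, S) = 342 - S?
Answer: 1/279 ≈ 0.0035842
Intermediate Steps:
O(b) = -1
l = 63 (l = -63*(-1) = -3*(-21) = 63)
1/d(616, l) = 1/(342 - 1*63) = 1/(342 - 63) = 1/279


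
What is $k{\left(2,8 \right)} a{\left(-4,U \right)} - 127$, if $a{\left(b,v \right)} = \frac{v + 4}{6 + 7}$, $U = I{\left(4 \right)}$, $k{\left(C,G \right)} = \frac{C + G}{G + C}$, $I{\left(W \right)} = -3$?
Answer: $- \frac{1650}{13} \approx -126.92$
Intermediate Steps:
$k{\left(C,G \right)} = 1$ ($k{\left(C,G \right)} = \frac{C + G}{C + G} = 1$)
$U = -3$
$a{\left(b,v \right)} = \frac{4}{13} + \frac{v}{13}$ ($a{\left(b,v \right)} = \frac{4 + v}{13} = \left(4 + v\right) \frac{1}{13} = \frac{4}{13} + \frac{v}{13}$)
$k{\left(2,8 \right)} a{\left(-4,U \right)} - 127 = 1 \left(\frac{4}{13} + \frac{1}{13} \left(-3\right)\right) - 127 = 1 \left(\frac{4}{13} - \frac{3}{13}\right) - 127 = 1 \cdot \frac{1}{13} - 127 = \frac{1}{13} - 127 = - \frac{1650}{13}$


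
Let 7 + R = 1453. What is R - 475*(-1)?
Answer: 1921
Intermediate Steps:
R = 1446 (R = -7 + 1453 = 1446)
R - 475*(-1) = 1446 - 475*(-1) = 1446 + 475 = 1921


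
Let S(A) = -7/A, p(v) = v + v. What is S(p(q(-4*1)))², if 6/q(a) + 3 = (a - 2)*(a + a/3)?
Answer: 41209/144 ≈ 286.17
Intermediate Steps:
q(a) = 6/(-3 + 4*a*(-2 + a)/3) (q(a) = 6/(-3 + (a - 2)*(a + a/3)) = 6/(-3 + (-2 + a)*(a + a*(⅓))) = 6/(-3 + (-2 + a)*(a + a/3)) = 6/(-3 + (-2 + a)*(4*a/3)) = 6/(-3 + 4*a*(-2 + a)/3))
p(v) = 2*v
S(p(q(-4*1)))² = (-7/(2*(18/(-9 - (-32) + 4*(-4*1)²))))² = (-7/(2*(18/(-9 - 8*(-4) + 4*(-4)²))))² = (-7/(2*(18/(-9 + 32 + 4*16))))² = (-7/(2*(18/(-9 + 32 + 64))))² = (-7/(2*(18/87)))² = (-7/(2*(18*(1/87))))² = (-7/(2*(6/29)))² = (-7/12/29)² = (-7*29/12)² = (-203/12)² = 41209/144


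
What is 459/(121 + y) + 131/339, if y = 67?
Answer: 180229/63732 ≈ 2.8279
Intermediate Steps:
459/(121 + y) + 131/339 = 459/(121 + 67) + 131/339 = 459/188 + 131*(1/339) = 459*(1/188) + 131/339 = 459/188 + 131/339 = 180229/63732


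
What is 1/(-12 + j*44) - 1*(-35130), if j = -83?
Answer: 128716319/3664 ≈ 35130.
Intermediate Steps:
1/(-12 + j*44) - 1*(-35130) = 1/(-12 - 83*44) - 1*(-35130) = 1/(-12 - 3652) + 35130 = 1/(-3664) + 35130 = -1/3664 + 35130 = 128716319/3664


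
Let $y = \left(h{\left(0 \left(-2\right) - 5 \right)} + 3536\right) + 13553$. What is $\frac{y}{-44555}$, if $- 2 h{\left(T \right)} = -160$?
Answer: $- \frac{17169}{44555} \approx -0.38534$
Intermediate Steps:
$h{\left(T \right)} = 80$ ($h{\left(T \right)} = \left(- \frac{1}{2}\right) \left(-160\right) = 80$)
$y = 17169$ ($y = \left(80 + 3536\right) + 13553 = 3616 + 13553 = 17169$)
$\frac{y}{-44555} = \frac{17169}{-44555} = 17169 \left(- \frac{1}{44555}\right) = - \frac{17169}{44555}$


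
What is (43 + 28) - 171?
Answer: -100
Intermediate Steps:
(43 + 28) - 171 = 71 - 171 = -100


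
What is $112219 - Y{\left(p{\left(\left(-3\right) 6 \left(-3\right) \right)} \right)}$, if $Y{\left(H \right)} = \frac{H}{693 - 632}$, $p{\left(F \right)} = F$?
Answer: $\frac{6845305}{61} \approx 1.1222 \cdot 10^{5}$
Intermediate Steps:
$Y{\left(H \right)} = \frac{H}{61}$
$112219 - Y{\left(p{\left(\left(-3\right) 6 \left(-3\right) \right)} \right)} = 112219 - \frac{\left(-3\right) 6 \left(-3\right)}{61} = 112219 - \frac{\left(-18\right) \left(-3\right)}{61} = 112219 - \frac{1}{61} \cdot 54 = 112219 - \frac{54}{61} = \frac{6845305}{61}$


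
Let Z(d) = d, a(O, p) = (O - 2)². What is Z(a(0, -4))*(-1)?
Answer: -4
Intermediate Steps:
a(O, p) = (-2 + O)²
Z(a(0, -4))*(-1) = (-2 + 0)²*(-1) = (-2)²*(-1) = 4*(-1) = -4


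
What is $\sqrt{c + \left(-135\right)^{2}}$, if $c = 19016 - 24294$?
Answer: $11 \sqrt{107} \approx 113.78$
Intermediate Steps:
$c = -5278$
$\sqrt{c + \left(-135\right)^{2}} = \sqrt{-5278 + \left(-135\right)^{2}} = \sqrt{-5278 + 18225} = \sqrt{12947} = 11 \sqrt{107}$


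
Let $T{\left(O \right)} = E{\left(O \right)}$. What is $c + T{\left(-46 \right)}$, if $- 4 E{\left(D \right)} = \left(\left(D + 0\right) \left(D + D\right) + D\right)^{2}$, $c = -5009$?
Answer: $-4385658$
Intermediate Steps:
$E{\left(D \right)} = - \frac{\left(D + 2 D^{2}\right)^{2}}{4}$ ($E{\left(D \right)} = - \frac{\left(\left(D + 0\right) \left(D + D\right) + D\right)^{2}}{4} = - \frac{\left(D 2 D + D\right)^{2}}{4} = - \frac{\left(2 D^{2} + D\right)^{2}}{4} = - \frac{\left(D + 2 D^{2}\right)^{2}}{4}$)
$T{\left(O \right)} = - \frac{O^{2} \left(1 + 2 O\right)^{2}}{4}$
$c + T{\left(-46 \right)} = -5009 - \frac{\left(-46\right)^{2} \left(1 + 2 \left(-46\right)\right)^{2}}{4} = -5009 - 529 \left(1 - 92\right)^{2} = -5009 - 529 \left(-91\right)^{2} = -5009 - 529 \cdot 8281 = -5009 - 4380649 = -4385658$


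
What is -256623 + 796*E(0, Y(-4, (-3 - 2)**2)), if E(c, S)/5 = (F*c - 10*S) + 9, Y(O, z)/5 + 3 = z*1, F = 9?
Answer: -4598803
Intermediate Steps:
Y(O, z) = -15 + 5*z (Y(O, z) = -15 + 5*(z*1) = -15 + 5*z)
E(c, S) = 45 - 50*S + 45*c (E(c, S) = 5*((9*c - 10*S) + 9) = 5*((-10*S + 9*c) + 9) = 5*(9 - 10*S + 9*c) = 45 - 50*S + 45*c)
-256623 + 796*E(0, Y(-4, (-3 - 2)**2)) = -256623 + 796*(45 - 50*(-15 + 5*(-3 - 2)**2) + 45*0) = -256623 + 796*(45 - 50*(-15 + 5*(-5)**2) + 0) = -256623 + 796*(45 - 50*(-15 + 5*25) + 0) = -256623 + 796*(45 - 50*(-15 + 125) + 0) = -256623 + 796*(45 - 50*110 + 0) = -256623 + 796*(45 - 5500 + 0) = -256623 + 796*(-5455) = -256623 - 4342180 = -4598803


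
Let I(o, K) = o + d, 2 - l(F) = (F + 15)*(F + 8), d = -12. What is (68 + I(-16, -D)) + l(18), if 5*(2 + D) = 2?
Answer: -816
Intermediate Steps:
D = -8/5 (D = -2 + (⅕)*2 = -2 + ⅖ = -8/5 ≈ -1.6000)
l(F) = 2 - (8 + F)*(15 + F) (l(F) = 2 - (F + 15)*(F + 8) = 2 - (15 + F)*(8 + F) = 2 - (8 + F)*(15 + F))
I(o, K) = -12 + o (I(o, K) = o - 12 = -12 + o)
(68 + I(-16, -D)) + l(18) = (68 + (-12 - 16)) + (-118 - 1*18² - 23*18) = (68 - 28) + (-118 - 1*324 - 414) = 40 + (-118 - 324 - 414) = 40 - 856 = -816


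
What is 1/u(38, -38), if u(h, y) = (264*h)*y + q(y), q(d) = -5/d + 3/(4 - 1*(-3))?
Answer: -266/101403307 ≈ -2.6232e-6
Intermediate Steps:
q(d) = 3/7 - 5/d (q(d) = -5/d + 3/(4 + 3) = -5/d + 3/7 = 3/7 - 5/d)
u(h, y) = 3/7 - 5/y + 264*h*y (u(h, y) = (264*h)*y + (3/7 - 5/y) = 264*h*y + (3/7 - 5/y) = 3/7 - 5/y + 264*h*y)
1/u(38, -38) = 1/(3/7 - 5/(-38) + 264*38*(-38)) = 1/(3/7 - 5*(-1/38) - 381216) = 1/(3/7 + 5/38 - 381216) = 1/(-101403307/266) = -266/101403307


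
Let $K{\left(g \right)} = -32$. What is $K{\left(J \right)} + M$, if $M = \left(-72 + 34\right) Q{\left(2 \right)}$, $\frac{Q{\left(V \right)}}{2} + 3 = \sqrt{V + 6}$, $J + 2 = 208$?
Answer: $196 - 152 \sqrt{2} \approx -18.96$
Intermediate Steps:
$J = 206$ ($J = -2 + 208 = 206$)
$Q{\left(V \right)} = -6 + 2 \sqrt{6 + V}$ ($Q{\left(V \right)} = -6 + 2 \sqrt{V + 6} = -6 + 2 \sqrt{6 + V}$)
$M = 228 - 152 \sqrt{2}$ ($M = \left(-72 + 34\right) \left(-6 + 2 \sqrt{6 + 2}\right) = - 38 \left(-6 + 2 \sqrt{8}\right) = - 38 \left(-6 + 2 \cdot 2 \sqrt{2}\right) = - 38 \left(-6 + 4 \sqrt{2}\right) = 228 - 152 \sqrt{2} \approx 13.04$)
$K{\left(J \right)} + M = -32 + \left(228 - 152 \sqrt{2}\right) = 196 - 152 \sqrt{2}$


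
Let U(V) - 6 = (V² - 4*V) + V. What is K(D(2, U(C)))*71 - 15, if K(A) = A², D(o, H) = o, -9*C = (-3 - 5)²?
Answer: 269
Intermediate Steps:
C = -64/9 (C = -(-3 - 5)²/9 = -⅑*(-8)² = -⅑*64 = -64/9 ≈ -7.1111)
U(V) = 6 + V² - 3*V (U(V) = 6 + ((V² - 4*V) + V) = 6 + (V² - 3*V) = 6 + V² - 3*V)
K(D(2, U(C)))*71 - 15 = 2²*71 - 15 = 4*71 - 15 = 284 - 15 = 269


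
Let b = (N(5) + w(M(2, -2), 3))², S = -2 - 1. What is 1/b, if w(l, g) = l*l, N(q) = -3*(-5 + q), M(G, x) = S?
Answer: 1/81 ≈ 0.012346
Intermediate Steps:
S = -3
M(G, x) = -3
N(q) = 15 - 3*q
w(l, g) = l²
b = 81 (b = ((15 - 3*5) + (-3)²)² = ((15 - 15) + 9)² = (0 + 9)² = 9² = 81)
1/b = 1/81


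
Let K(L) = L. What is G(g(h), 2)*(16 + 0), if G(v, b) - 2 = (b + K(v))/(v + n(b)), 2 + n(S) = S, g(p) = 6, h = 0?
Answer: 160/3 ≈ 53.333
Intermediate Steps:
n(S) = -2 + S
G(v, b) = 2 + (b + v)/(-2 + b + v) (G(v, b) = 2 + (b + v)/(v + (-2 + b)) = 2 + (b + v)/(-2 + b + v))
G(g(h), 2)*(16 + 0) = ((-4 + 3*2 + 3*6)/(-2 + 2 + 6))*(16 + 0) = ((-4 + 6 + 18)/6)*16 = ((⅙)*20)*16 = (10/3)*16 = 160/3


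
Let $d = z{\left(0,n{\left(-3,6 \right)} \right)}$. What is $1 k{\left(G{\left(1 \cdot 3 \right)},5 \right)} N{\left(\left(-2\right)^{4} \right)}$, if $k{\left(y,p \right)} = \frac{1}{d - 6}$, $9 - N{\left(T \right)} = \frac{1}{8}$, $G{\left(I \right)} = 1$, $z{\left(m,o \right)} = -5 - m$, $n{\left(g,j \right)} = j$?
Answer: $- \frac{71}{88} \approx -0.80682$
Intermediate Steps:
$d = -5$ ($d = -5 - 0 = -5 + 0 = -5$)
$N{\left(T \right)} = \frac{71}{8}$ ($N{\left(T \right)} = 9 - \frac{1}{8} = \frac{71}{8}$)
$k{\left(y,p \right)} = - \frac{1}{11}$ ($k{\left(y,p \right)} = \frac{1}{-5 - 6} = \frac{1}{-11} = - \frac{1}{11}$)
$1 k{\left(G{\left(1 \cdot 3 \right)},5 \right)} N{\left(\left(-2\right)^{4} \right)} = 1 \left(- \frac{1}{11}\right) \frac{71}{8} = \left(- \frac{1}{11}\right) \frac{71}{8} = - \frac{71}{88}$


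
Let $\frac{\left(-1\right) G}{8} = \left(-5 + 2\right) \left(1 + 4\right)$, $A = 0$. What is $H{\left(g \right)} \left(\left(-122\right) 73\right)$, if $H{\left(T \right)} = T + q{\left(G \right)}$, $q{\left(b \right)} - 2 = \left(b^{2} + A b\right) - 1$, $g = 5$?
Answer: $-128299836$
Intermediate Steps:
$G = 120$ ($G = - 8 \left(-5 + 2\right) \left(1 + 4\right) = - 8 \left(\left(-3\right) 5\right) = \left(-8\right) \left(-15\right) = 120$)
$q{\left(b \right)} = 1 + b^{2}$ ($q{\left(b \right)} = 2 + \left(\left(b^{2} + 0 b\right) - 1\right) = 2 + \left(\left(b^{2} + 0\right) - 1\right) = 2 + \left(b^{2} - 1\right) = 2 + \left(-1 + b^{2}\right) = 1 + b^{2}$)
$H{\left(T \right)} = 14401 + T$ ($H{\left(T \right)} = T + \left(1 + 120^{2}\right) = T + \left(1 + 14400\right) = T + 14401 = 14401 + T$)
$H{\left(g \right)} \left(\left(-122\right) 73\right) = \left(14401 + 5\right) \left(\left(-122\right) 73\right) = 14406 \left(-8906\right) = -128299836$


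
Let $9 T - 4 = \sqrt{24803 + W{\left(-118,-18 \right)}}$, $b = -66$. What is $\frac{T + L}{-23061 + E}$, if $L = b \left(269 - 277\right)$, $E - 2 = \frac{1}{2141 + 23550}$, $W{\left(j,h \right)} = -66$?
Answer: $- \frac{30546599}{1332919728} - \frac{25691 \sqrt{24737}}{5331678912} \approx -0.023675$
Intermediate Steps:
$E = \frac{51383}{25691}$ ($E = 2 + \frac{1}{2141 + 23550} = 2 + \frac{1}{25691} = \frac{51383}{25691} \approx 2.0$)
$L = 528$ ($L = - 66 \left(269 - 277\right) = \left(-66\right) \left(-8\right) = 528$)
$T = \frac{4}{9} + \frac{\sqrt{24737}}{9}$ ($T = \frac{4}{9} + \frac{\sqrt{24803 - 66}}{9} = \frac{4}{9} + \frac{\sqrt{24737}}{9} \approx 17.92$)
$\frac{T + L}{-23061 + E} = \frac{\left(\frac{4}{9} + \frac{\sqrt{24737}}{9}\right) + 528}{-23061 + \frac{51383}{25691}} = \frac{\frac{4756}{9} + \frac{\sqrt{24737}}{9}}{- \frac{592408768}{25691}} = \left(\frac{4756}{9} + \frac{\sqrt{24737}}{9}\right) \left(- \frac{25691}{592408768}\right) = - \frac{30546599}{1332919728} - \frac{25691 \sqrt{24737}}{5331678912}$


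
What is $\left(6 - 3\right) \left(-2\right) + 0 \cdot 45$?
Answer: $-6$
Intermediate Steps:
$\left(6 - 3\right) \left(-2\right) + 0 \cdot 45 = \left(6 - 3\right) \left(-2\right) + 0 = 3 \left(-2\right) + 0 = -6 + 0 = -6$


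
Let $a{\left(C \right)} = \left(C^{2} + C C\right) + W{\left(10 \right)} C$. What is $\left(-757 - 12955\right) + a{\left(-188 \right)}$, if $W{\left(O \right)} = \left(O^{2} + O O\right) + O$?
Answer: $17496$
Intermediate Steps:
$W{\left(O \right)} = O + 2 O^{2}$ ($W{\left(O \right)} = \left(O^{2} + O^{2}\right) + O = 2 O^{2} + O = O + 2 O^{2}$)
$a{\left(C \right)} = 2 C^{2} + 210 C$ ($a{\left(C \right)} = \left(C^{2} + C C\right) + 10 \left(1 + 2 \cdot 10\right) C = \left(C^{2} + C^{2}\right) + 10 \left(1 + 20\right) C = 2 C^{2} + 10 \cdot 21 C = 2 C^{2} + 210 C$)
$\left(-757 - 12955\right) + a{\left(-188 \right)} = \left(-757 - 12955\right) + 2 \left(-188\right) \left(105 - 188\right) = -13712 + 2 \left(-188\right) \left(-83\right) = -13712 + 31208 = 17496$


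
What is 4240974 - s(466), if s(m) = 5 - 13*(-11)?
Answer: 4240826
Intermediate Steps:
s(m) = 148 (s(m) = 5 + 143 = 148)
4240974 - s(466) = 4240974 - 1*148 = 4240974 - 148 = 4240826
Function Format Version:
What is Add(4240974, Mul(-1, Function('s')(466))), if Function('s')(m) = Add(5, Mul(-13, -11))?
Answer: 4240826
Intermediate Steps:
Function('s')(m) = 148 (Function('s')(m) = Add(5, 143) = 148)
Add(4240974, Mul(-1, Function('s')(466))) = Add(4240974, Mul(-1, 148)) = Add(4240974, -148) = 4240826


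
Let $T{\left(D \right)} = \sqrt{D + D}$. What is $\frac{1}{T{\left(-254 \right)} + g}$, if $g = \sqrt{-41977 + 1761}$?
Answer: $- \frac{i}{2 \sqrt{127} + 2 \sqrt{10054}} \approx - 0.0044827 i$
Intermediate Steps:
$T{\left(D \right)} = \sqrt{2} \sqrt{D}$ ($T{\left(D \right)} = \sqrt{2 D} = \sqrt{2} \sqrt{D}$)
$g = 2 i \sqrt{10054}$ ($g = \sqrt{-40216} = 2 i \sqrt{10054} \approx 200.54 i$)
$\frac{1}{T{\left(-254 \right)} + g} = \frac{1}{\sqrt{2} \sqrt{-254} + 2 i \sqrt{10054}} = \frac{1}{\sqrt{2} i \sqrt{254} + 2 i \sqrt{10054}} = \frac{1}{2 i \sqrt{127} + 2 i \sqrt{10054}}$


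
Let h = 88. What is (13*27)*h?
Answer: 30888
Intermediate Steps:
(13*27)*h = (13*27)*88 = 351*88 = 30888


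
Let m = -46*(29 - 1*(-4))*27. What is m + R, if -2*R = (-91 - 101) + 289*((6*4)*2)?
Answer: -47826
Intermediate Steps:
m = -40986 (m = -46*(29 + 4)*27 = -46*33*27 = -1518*27 = -40986)
R = -6840 (R = -((-91 - 101) + 289*((6*4)*2))/2 = -(-192 + 289*(24*2))/2 = -(-192 + 289*48)/2 = -(-192 + 13872)/2 = -½*13680 = -6840)
m + R = -40986 - 6840 = -47826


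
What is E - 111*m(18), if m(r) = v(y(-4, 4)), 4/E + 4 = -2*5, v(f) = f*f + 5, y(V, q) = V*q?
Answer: -202799/7 ≈ -28971.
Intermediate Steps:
v(f) = 5 + f² (v(f) = f² + 5 = 5 + f²)
E = -2/7 (E = 4/(-4 - 2*5) = 4/(-4 - 10) = 4/(-14) = 4*(-1/14) = -2/7 ≈ -0.28571)
m(r) = 261 (m(r) = 5 + (-4*4)² = 5 + (-16)² = 5 + 256 = 261)
E - 111*m(18) = -2/7 - 111*261 = -2/7 - 28971 = -202799/7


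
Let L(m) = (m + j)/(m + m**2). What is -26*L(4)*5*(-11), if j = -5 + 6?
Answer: 715/2 ≈ 357.50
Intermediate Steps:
j = 1
L(m) = (1 + m)/(m + m**2) (L(m) = (m + 1)/(m + m**2) = (1 + m)/(m + m**2))
-26*L(4)*5*(-11) = -26*5/4*(-11) = -65/2*(-11) = 715/2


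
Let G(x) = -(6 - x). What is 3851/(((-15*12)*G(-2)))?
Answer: 3851/1440 ≈ 2.6743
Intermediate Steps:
G(x) = -6 + x
3851/(((-15*12)*G(-2))) = 3851/(((-15*12)*(-6 - 2))) = 3851/((-180*(-8))) = 3851/1440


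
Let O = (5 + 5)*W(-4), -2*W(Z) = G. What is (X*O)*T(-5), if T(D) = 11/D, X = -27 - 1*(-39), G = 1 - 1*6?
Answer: -660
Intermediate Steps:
G = -5 (G = 1 - 6 = -5)
W(Z) = 5/2 (W(Z) = -½*(-5) = 5/2)
X = 12 (X = -27 + 39 = 12)
O = 25 (O = (5 + 5)*(5/2) = 10*(5/2) = 25)
(X*O)*T(-5) = (12*25)*(11/(-5)) = 300*(11*(-⅕)) = 300*(-11/5) = -660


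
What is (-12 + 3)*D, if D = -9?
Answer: 81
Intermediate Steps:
(-12 + 3)*D = (-12 + 3)*(-9) = -9*(-9) = 81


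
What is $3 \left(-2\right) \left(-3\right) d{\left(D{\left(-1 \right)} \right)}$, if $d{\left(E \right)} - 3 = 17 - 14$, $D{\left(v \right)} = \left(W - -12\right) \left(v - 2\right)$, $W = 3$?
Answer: $108$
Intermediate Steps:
$D{\left(v \right)} = -30 + 15 v$ ($D{\left(v \right)} = \left(3 - -12\right) \left(v - 2\right) = \left(3 + 12\right) \left(-2 + v\right) = 15 \left(-2 + v\right) = -30 + 15 v$)
$d{\left(E \right)} = 6$ ($d{\left(E \right)} = 3 + \left(17 - 14\right) = 3 + 3 = 6$)
$3 \left(-2\right) \left(-3\right) d{\left(D{\left(-1 \right)} \right)} = 3 \left(-2\right) \left(-3\right) 6 = \left(-6\right) \left(-3\right) 6 = 18 \cdot 6 = 108$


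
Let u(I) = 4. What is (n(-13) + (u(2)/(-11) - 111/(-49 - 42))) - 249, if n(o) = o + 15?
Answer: -246390/1001 ≈ -246.14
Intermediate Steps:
n(o) = 15 + o
(n(-13) + (u(2)/(-11) - 111/(-49 - 42))) - 249 = ((15 - 13) + (4/(-11) - 111/(-49 - 42))) - 249 = (2 + (4*(-1/11) - 111/(-91))) - 249 = (2 + (-4/11 - 111*(-1/91))) - 249 = (2 + (-4/11 + 111/91)) - 249 = (2 + 857/1001) - 249 = 2859/1001 - 249 = -246390/1001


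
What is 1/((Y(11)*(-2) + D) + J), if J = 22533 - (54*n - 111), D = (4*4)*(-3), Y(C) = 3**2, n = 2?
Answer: 1/22470 ≈ 4.4504e-5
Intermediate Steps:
Y(C) = 9
D = -48 (D = 16*(-3) = -48)
J = 22536 (J = 22533 - (54*2 - 111) = 22533 - (108 - 111) = 22533 - 1*(-3) = 22533 + 3 = 22536)
1/((Y(11)*(-2) + D) + J) = 1/((9*(-2) - 48) + 22536) = 1/((-18 - 48) + 22536) = 1/(-66 + 22536) = 1/22470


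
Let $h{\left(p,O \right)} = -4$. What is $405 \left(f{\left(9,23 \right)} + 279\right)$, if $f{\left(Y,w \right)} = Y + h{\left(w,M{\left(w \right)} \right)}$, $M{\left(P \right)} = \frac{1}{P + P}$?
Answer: $115020$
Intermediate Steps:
$M{\left(P \right)} = \frac{1}{2 P}$
$f{\left(Y,w \right)} = -4 + Y$ ($f{\left(Y,w \right)} = Y - 4 = -4 + Y$)
$405 \left(f{\left(9,23 \right)} + 279\right) = 405 \left(\left(-4 + 9\right) + 279\right) = 405 \left(5 + 279\right) = 405 \cdot 284 = 115020$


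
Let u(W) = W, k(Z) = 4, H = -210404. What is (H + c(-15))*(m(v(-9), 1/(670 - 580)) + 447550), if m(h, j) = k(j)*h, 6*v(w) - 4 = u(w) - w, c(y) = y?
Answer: -282520753702/3 ≈ -9.4174e+10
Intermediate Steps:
v(w) = 2/3 (v(w) = 2/3 + (w - w)/6 = 2/3 + (1/6)*0 = 2/3 + 0 = 2/3)
m(h, j) = 4*h
(H + c(-15))*(m(v(-9), 1/(670 - 580)) + 447550) = (-210404 - 15)*(4*(2/3) + 447550) = -210419*(8/3 + 447550) = -210419*1342658/3 = -282520753702/3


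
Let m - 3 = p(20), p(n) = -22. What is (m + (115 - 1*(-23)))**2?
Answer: 14161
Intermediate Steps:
m = -19 (m = 3 - 22 = -19)
(m + (115 - 1*(-23)))**2 = (-19 + (115 - 1*(-23)))**2 = (-19 + (115 + 23))**2 = (-19 + 138)**2 = 119**2 = 14161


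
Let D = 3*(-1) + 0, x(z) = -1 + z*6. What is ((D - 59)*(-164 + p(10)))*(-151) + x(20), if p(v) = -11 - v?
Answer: -1731851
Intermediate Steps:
x(z) = -1 + 6*z
D = -3 (D = -3 + 0 = -3)
((D - 59)*(-164 + p(10)))*(-151) + x(20) = ((-3 - 59)*(-164 + (-11 - 1*10)))*(-151) + (-1 + 6*20) = -62*(-164 + (-11 - 10))*(-151) + (-1 + 120) = -62*(-164 - 21)*(-151) + 119 = -62*(-185)*(-151) + 119 = 11470*(-151) + 119 = -1731970 + 119 = -1731851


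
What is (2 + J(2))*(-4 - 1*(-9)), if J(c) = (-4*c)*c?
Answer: -70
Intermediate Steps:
J(c) = -4*c²
(2 + J(2))*(-4 - 1*(-9)) = (2 - 4*2²)*(-4 - 1*(-9)) = (2 - 4*4)*(-4 + 9) = (2 - 16)*5 = -14*5 = -70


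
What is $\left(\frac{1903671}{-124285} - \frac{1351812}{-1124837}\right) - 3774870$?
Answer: $- \frac{160746324389079}{42583115} \approx -3.7749 \cdot 10^{6}$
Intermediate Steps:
$\left(\frac{1903671}{-124285} - \frac{1351812}{-1124837}\right) - 3774870 = \left(1903671 \left(- \frac{1}{124285}\right) - - \frac{193116}{160691}\right) - 3774870 = \left(- \frac{4059}{265} + \frac{193116}{160691}\right) - 3774870 = - \frac{601069029}{42583115} - 3774870 = - \frac{160746324389079}{42583115}$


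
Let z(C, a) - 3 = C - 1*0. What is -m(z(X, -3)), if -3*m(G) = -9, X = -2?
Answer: -3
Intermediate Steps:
z(C, a) = 3 + C (z(C, a) = 3 + (C - 1*0) = 3 + (C + 0) = 3 + C)
m(G) = 3 (m(G) = -1/3*(-9) = 3)
-m(z(X, -3)) = -1*3 = -3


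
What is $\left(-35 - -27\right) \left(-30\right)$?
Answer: $240$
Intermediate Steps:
$\left(-35 - -27\right) \left(-30\right) = \left(-35 + 27\right) \left(-30\right) = \left(-8\right) \left(-30\right) = 240$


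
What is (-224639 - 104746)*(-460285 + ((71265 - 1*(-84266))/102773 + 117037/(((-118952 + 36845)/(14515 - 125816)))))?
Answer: 279460409242173517015/2812794237 ≈ 9.9353e+10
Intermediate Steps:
(-224639 - 104746)*(-460285 + ((71265 - 1*(-84266))/102773 + 117037/(((-118952 + 36845)/(14515 - 125816))))) = -329385*(-460285 + ((71265 + 84266)*(1/102773) + 117037/((-82107/(-111301))))) = -329385*(-460285 + (155531*(1/102773) + 117037/((-82107*(-1/111301))))) = -329385*(-460285 + (155531/102773 + 117037/(82107/111301))) = -329385*(-460285 + (155531/102773 + 117037*(111301/82107))) = -329385*(-460285 + (155531/102773 + 13026335137/82107)) = -329385*(-460285 + 1338768311218718/8438382711) = -329385*(-2545292674913917/8438382711) = 279460409242173517015/2812794237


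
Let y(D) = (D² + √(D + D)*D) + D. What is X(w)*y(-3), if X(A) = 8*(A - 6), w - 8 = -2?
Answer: 0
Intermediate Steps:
w = 6 (w = 8 - 2 = 6)
X(A) = -48 + 8*A (X(A) = 8*(-6 + A) = -48 + 8*A)
y(D) = D + D² + √2*D^(3/2) (y(D) = (D² + √(2*D)*D) + D = (D² + (√2*√D)*D) + D = (D² + √2*D^(3/2)) + D = D + D² + √2*D^(3/2))
X(w)*y(-3) = (-48 + 8*6)*(-3 + (-3)² + √2*(-3)^(3/2)) = (-48 + 48)*(-3 + 9 + √2*(-3*I*√3)) = 0*(-3 + 9 - 3*I*√6) = 0*(6 - 3*I*√6) = 0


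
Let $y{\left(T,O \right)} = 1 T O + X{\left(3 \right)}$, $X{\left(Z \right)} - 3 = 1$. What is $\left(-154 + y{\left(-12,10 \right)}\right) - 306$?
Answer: $-576$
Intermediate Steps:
$X{\left(Z \right)} = 4$ ($X{\left(Z \right)} = 3 + 1 = 4$)
$y{\left(T,O \right)} = 4 + O T$ ($y{\left(T,O \right)} = 1 T O + 4 = T O + 4 = O T + 4 = 4 + O T$)
$\left(-154 + y{\left(-12,10 \right)}\right) - 306 = \left(-154 + \left(4 + 10 \left(-12\right)\right)\right) - 306 = \left(-154 + \left(4 - 120\right)\right) - 306 = \left(-154 - 116\right) - 306 = -270 - 306 = -576$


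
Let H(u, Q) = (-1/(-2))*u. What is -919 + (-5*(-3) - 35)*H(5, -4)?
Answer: -969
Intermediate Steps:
H(u, Q) = u/2 (H(u, Q) = (-1*(-½))*u = u/2)
-919 + (-5*(-3) - 35)*H(5, -4) = -919 + (-5*(-3) - 35)*((½)*5) = -919 + (15 - 35)*(5/2) = -919 - 20*5/2 = -919 - 50 = -969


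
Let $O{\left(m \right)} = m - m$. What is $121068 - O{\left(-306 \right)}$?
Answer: $121068$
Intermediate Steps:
$O{\left(m \right)} = 0$
$121068 - O{\left(-306 \right)} = 121068 - 0 = 121068 + 0 = 121068$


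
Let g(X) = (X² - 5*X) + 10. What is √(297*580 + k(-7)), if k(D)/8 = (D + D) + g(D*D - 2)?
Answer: 2*√47005 ≈ 433.61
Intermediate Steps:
g(X) = 10 + X² - 5*X
k(D) = 160 - 40*D² + 8*(-2 + D²)² + 16*D (k(D) = 8*((D + D) + (10 + (D*D - 2)² - 5*(D*D - 2))) = 8*(2*D + (10 + (D² - 2)² - 5*(D² - 2))) = 8*(2*D + (10 + (-2 + D²)² - 5*(-2 + D²))) = 8*(2*D + (10 + (-2 + D²)² + (10 - 5*D²))) = 8*(2*D + (20 + (-2 + D²)² - 5*D²)) = 8*(20 + (-2 + D²)² - 5*D² + 2*D) = 160 - 40*D² + 8*(-2 + D²)² + 16*D)
√(297*580 + k(-7)) = √(297*580 + (192 - 72*(-7)² + 8*(-7)⁴ + 16*(-7))) = √(172260 + (192 - 72*49 + 8*2401 - 112)) = √(172260 + (192 - 3528 + 19208 - 112)) = √(172260 + 15760) = √188020 = 2*√47005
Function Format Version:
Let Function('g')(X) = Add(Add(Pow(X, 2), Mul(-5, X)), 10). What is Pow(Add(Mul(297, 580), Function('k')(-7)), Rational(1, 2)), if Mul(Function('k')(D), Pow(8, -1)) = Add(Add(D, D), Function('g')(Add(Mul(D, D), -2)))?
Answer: Mul(2, Pow(47005, Rational(1, 2))) ≈ 433.61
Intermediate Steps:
Function('g')(X) = Add(10, Pow(X, 2), Mul(-5, X))
Function('k')(D) = Add(160, Mul(-40, Pow(D, 2)), Mul(8, Pow(Add(-2, Pow(D, 2)), 2)), Mul(16, D)) (Function('k')(D) = Mul(8, Add(Add(D, D), Add(10, Pow(Add(Mul(D, D), -2), 2), Mul(-5, Add(Mul(D, D), -2))))) = Mul(8, Add(Mul(2, D), Add(10, Pow(Add(Pow(D, 2), -2), 2), Mul(-5, Add(Pow(D, 2), -2))))) = Mul(8, Add(Mul(2, D), Add(10, Pow(Add(-2, Pow(D, 2)), 2), Mul(-5, Add(-2, Pow(D, 2)))))) = Mul(8, Add(Mul(2, D), Add(10, Pow(Add(-2, Pow(D, 2)), 2), Add(10, Mul(-5, Pow(D, 2)))))) = Mul(8, Add(Mul(2, D), Add(20, Pow(Add(-2, Pow(D, 2)), 2), Mul(-5, Pow(D, 2))))) = Mul(8, Add(20, Pow(Add(-2, Pow(D, 2)), 2), Mul(-5, Pow(D, 2)), Mul(2, D))) = Add(160, Mul(-40, Pow(D, 2)), Mul(8, Pow(Add(-2, Pow(D, 2)), 2)), Mul(16, D)))
Pow(Add(Mul(297, 580), Function('k')(-7)), Rational(1, 2)) = Pow(Add(Mul(297, 580), Add(192, Mul(-72, Pow(-7, 2)), Mul(8, Pow(-7, 4)), Mul(16, -7))), Rational(1, 2)) = Pow(Add(172260, Add(192, Mul(-72, 49), Mul(8, 2401), -112)), Rational(1, 2)) = Pow(Add(172260, Add(192, -3528, 19208, -112)), Rational(1, 2)) = Pow(Add(172260, 15760), Rational(1, 2)) = Pow(188020, Rational(1, 2)) = Mul(2, Pow(47005, Rational(1, 2)))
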